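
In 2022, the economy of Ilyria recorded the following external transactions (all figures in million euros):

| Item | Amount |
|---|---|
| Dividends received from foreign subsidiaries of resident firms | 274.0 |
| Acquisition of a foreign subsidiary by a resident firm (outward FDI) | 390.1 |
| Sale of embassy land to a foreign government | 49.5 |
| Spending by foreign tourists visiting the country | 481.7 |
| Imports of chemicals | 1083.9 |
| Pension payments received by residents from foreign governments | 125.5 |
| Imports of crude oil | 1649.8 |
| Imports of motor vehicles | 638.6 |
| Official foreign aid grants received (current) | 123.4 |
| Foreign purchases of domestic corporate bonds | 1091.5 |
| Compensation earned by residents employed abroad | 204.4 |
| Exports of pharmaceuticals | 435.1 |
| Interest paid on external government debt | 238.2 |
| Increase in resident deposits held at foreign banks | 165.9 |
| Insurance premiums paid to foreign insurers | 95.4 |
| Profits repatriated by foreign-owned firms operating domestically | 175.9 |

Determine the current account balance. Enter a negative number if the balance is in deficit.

Goods: 435.1 - 1649.8 - 638.6 - 1083.9 = -2937.2
Services: -95.4 + 481.7 = 386.3
Primary income: -175.9 - 238.2 + 204.4 + 274.0 = 64.3
Secondary income: 125.5 + 123.4 = 248.9
Current account = (-2937.2) + 386.3 + 64.3 + 248.9 = -2237.7
(Excluded from the current account — financial account: acquisition of a foreign subsidiary by a resident firm (outward FDI) 390.1, foreign purchases of domestic corporate bonds 1091.5, increase in resident deposits held at foreign banks 165.9; capital account: sale of embassy land to a foreign government 49.5.)

-2237.7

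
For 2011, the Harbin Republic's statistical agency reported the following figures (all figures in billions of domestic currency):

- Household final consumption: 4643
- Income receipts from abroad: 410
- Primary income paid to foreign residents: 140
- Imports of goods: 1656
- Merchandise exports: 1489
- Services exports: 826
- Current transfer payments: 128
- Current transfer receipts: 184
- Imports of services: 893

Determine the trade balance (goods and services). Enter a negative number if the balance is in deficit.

-234

Goods balance = 1489 - 1656 = -167
Services balance = 826 - 893 = -67
Trade balance (goods + services) = -167 + (-67) = -234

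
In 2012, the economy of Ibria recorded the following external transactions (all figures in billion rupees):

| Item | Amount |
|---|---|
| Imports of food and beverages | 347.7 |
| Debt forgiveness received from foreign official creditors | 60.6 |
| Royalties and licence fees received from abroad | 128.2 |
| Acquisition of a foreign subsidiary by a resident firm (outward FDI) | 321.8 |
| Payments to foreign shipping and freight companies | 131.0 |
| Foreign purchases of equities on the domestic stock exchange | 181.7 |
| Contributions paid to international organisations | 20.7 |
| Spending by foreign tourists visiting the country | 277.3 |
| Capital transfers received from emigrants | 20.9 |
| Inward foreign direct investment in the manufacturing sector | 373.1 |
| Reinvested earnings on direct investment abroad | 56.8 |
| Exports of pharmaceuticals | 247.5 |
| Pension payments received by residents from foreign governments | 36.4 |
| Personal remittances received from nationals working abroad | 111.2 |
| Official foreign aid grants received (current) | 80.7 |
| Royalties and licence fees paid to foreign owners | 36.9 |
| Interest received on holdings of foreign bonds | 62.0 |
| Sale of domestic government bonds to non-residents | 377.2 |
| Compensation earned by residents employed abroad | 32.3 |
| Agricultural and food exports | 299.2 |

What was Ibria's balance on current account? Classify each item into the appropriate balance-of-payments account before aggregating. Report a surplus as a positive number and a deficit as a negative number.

Goods: 247.5 + 299.2 - 347.7 = 199.0
Services: -131.0 + 277.3 - 36.9 + 128.2 = 237.6
Primary income: 62.0 + 32.3 + 56.8 = 151.1
Secondary income: -20.7 + 111.2 + 36.4 + 80.7 = 207.6
Current account = 199.0 + 237.6 + 151.1 + 207.6 = 795.3
(Excluded from the current account — capital account: debt forgiveness received from foreign official creditors 60.6, capital transfers received from emigrants 20.9; financial account: acquisition of a foreign subsidiary by a resident firm (outward FDI) 321.8, foreign purchases of equities on the domestic stock exchange 181.7, inward foreign direct investment in the manufacturing sector 373.1, sale of domestic government bonds to non-residents 377.2.)

795.3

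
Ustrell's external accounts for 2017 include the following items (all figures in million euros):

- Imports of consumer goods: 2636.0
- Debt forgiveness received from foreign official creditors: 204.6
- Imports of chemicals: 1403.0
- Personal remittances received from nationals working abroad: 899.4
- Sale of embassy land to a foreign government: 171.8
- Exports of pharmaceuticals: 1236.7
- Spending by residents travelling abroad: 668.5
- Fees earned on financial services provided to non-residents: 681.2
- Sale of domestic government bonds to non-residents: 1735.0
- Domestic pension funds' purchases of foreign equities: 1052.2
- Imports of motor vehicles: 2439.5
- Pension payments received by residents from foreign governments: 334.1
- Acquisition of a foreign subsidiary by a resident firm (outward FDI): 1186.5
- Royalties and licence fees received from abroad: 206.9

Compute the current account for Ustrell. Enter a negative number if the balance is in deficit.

-3788.7

Goods: -2439.5 - 1403.0 - 2636.0 + 1236.7 = -5241.8
Services: 206.9 + 681.2 - 668.5 = 219.6
Secondary income: 899.4 + 334.1 = 1233.5
Current account = (-5241.8) + 219.6 + 1233.5 = -3788.7
(Excluded from the current account — capital account: debt forgiveness received from foreign official creditors 204.6, sale of embassy land to a foreign government 171.8; financial account: sale of domestic government bonds to non-residents 1735.0, domestic pension funds' purchases of foreign equities 1052.2, acquisition of a foreign subsidiary by a resident firm (outward FDI) 1186.5.)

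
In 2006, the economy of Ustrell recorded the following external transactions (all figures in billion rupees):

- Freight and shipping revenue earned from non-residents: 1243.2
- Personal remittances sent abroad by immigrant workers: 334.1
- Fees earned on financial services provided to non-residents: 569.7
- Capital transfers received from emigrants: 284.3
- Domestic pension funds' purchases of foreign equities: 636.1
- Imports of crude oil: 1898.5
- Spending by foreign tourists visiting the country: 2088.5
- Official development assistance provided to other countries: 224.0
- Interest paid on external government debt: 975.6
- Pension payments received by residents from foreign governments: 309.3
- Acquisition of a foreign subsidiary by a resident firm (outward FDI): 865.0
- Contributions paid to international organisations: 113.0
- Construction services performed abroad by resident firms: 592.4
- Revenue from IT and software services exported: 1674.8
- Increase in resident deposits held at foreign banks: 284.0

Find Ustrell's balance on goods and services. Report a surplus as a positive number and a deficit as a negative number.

Goods: -1898.5
Services: 569.7 + 592.4 + 2088.5 + 1243.2 + 1674.8 = 6168.6
Trade balance = -1898.5 + 6168.6 = 4270.1
(Excluded from the trade balance — secondary income: personal remittances sent abroad by immigrant workers 334.1, official development assistance provided to other countries 224.0, pension payments received by residents from foreign governments 309.3, contributions paid to international organisations 113.0; capital account: capital transfers received from emigrants 284.3; financial account: domestic pension funds' purchases of foreign equities 636.1, acquisition of a foreign subsidiary by a resident firm (outward FDI) 865.0, increase in resident deposits held at foreign banks 284.0; primary income: interest paid on external government debt 975.6.)

4270.1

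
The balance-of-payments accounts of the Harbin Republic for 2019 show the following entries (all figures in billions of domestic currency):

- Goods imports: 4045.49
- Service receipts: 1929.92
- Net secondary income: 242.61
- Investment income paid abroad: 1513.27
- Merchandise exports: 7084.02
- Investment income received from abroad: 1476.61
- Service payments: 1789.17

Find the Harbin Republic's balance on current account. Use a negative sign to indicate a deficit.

Goods balance = 7084.02 - 4045.49 = 3038.53
Services balance = 1929.92 - 1789.17 = 140.75
Trade balance (goods + services) = 3038.53 + 140.75 = 3179.28
Net primary income = 1476.61 - 1513.27 = -36.66
Net secondary income = 242.61
Current account = 3179.28 + (-36.66) + 242.61 = 3385.23

3385.23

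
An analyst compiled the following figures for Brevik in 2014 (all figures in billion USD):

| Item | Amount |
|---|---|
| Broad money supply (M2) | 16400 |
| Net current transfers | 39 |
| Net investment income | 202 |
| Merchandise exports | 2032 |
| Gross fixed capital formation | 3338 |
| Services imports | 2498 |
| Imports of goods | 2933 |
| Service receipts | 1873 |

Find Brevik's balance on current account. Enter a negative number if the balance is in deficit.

Goods balance = 2032 - 2933 = -901
Services balance = 1873 - 2498 = -625
Trade balance (goods + services) = -901 + (-625) = -1526
Net primary income = 202
Net secondary income = 39
Current account = -1526 + 202 + 39 = -1285

-1285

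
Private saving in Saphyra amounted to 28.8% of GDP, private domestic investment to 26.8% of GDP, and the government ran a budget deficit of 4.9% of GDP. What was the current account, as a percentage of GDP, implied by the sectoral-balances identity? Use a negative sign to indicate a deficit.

-2.9

By the sectoral-balances identity, CA = (S_private - I) + (T - G).
Private balance = 28.8 - 26.8 = 2.0
Government balance (T - G) = -4.9
CA = 2.0 + (-4.9) = -2.9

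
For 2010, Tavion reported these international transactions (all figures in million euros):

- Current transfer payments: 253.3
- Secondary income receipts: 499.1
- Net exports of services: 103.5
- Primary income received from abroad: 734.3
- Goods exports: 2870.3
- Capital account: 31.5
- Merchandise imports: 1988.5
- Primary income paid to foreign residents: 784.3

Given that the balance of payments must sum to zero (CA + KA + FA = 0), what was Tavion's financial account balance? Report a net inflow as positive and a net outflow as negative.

Goods balance = 2870.3 - 1988.5 = 881.8
Services balance = 103.5
Trade balance (goods + services) = 881.8 + 103.5 = 985.3
Net primary income = 734.3 - 784.3 = -50.0
Net secondary income = 499.1 - 253.3 = 245.8
Current account = 985.3 + (-50.0) + 245.8 = 1181.1
Financial account = -(1181.1 + 31.5) = -1212.6

-1212.6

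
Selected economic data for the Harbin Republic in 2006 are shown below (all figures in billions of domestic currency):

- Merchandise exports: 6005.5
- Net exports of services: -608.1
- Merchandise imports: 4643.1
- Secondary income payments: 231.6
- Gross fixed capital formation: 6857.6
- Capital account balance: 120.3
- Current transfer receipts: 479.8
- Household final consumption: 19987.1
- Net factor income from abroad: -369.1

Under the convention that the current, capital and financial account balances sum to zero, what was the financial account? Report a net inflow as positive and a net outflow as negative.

-753.7

Goods balance = 6005.5 - 4643.1 = 1362.4
Services balance = -608.1
Trade balance (goods + services) = 1362.4 + (-608.1) = 754.3
Net primary income = -369.1
Net secondary income = 479.8 - 231.6 = 248.2
Current account = 754.3 + (-369.1) + 248.2 = 633.4
Financial account = -(633.4 + 120.3) = -753.7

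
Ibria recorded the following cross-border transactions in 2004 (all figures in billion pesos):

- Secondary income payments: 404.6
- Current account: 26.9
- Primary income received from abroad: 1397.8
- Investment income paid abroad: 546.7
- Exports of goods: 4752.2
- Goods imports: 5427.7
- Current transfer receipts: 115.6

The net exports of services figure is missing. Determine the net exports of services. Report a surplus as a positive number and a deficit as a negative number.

140.3

Current account = goods balance + services balance + net primary income + net secondary income
Sum of the known components = -113.4
Net exports of services = CA - (known components) = 26.9 - (-113.4) = 140.3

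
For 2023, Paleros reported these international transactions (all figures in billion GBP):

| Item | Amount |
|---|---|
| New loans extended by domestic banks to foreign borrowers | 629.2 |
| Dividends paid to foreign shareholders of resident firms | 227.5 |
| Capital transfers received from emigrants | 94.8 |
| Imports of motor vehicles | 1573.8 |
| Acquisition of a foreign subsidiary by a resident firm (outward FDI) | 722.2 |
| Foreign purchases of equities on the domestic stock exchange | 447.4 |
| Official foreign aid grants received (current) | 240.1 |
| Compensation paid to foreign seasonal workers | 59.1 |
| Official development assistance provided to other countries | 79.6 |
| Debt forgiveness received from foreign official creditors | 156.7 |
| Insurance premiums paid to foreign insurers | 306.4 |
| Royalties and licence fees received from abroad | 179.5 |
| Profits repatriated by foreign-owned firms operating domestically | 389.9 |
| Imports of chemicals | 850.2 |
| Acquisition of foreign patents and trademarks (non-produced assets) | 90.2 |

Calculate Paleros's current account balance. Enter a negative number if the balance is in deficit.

Goods: -1573.8 - 850.2 = -2424.0
Services: 179.5 - 306.4 = -126.9
Primary income: -389.9 - 227.5 - 59.1 = -676.5
Secondary income: 240.1 - 79.6 = 160.5
Current account = (-2424.0) + (-126.9) + (-676.5) + 160.5 = -3066.9
(Excluded from the current account — financial account: new loans extended by domestic banks to foreign borrowers 629.2, acquisition of a foreign subsidiary by a resident firm (outward FDI) 722.2, foreign purchases of equities on the domestic stock exchange 447.4; capital account: capital transfers received from emigrants 94.8, debt forgiveness received from foreign official creditors 156.7, acquisition of foreign patents and trademarks (non-produced assets) 90.2.)

-3066.9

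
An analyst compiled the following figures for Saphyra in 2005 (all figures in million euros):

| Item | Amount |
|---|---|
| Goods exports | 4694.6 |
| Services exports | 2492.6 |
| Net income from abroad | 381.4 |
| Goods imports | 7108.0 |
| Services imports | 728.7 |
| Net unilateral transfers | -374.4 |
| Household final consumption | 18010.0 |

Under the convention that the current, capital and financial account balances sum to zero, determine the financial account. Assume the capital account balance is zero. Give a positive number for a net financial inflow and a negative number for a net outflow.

642.5

Goods balance = 4694.6 - 7108.0 = -2413.4
Services balance = 2492.6 - 728.7 = 1763.9
Trade balance (goods + services) = -2413.4 + 1763.9 = -649.5
Net primary income = 381.4
Net secondary income = -374.4
Current account = -649.5 + 381.4 + (-374.4) = -642.5
Financial account = -(-642.5) = 642.5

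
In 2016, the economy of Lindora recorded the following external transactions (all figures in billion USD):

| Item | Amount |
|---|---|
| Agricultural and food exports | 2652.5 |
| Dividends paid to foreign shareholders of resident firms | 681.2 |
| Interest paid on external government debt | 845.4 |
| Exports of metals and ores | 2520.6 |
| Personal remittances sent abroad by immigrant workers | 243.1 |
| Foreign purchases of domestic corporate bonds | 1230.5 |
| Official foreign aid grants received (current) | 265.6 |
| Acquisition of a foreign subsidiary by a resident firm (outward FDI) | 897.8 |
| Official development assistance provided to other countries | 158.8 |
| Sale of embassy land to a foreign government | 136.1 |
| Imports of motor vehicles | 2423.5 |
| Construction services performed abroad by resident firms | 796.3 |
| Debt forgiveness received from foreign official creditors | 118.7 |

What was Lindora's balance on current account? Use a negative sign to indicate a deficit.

Goods: 2520.6 + 2652.5 - 2423.5 = 2749.6
Services: 796.3
Primary income: -681.2 - 845.4 = -1526.6
Secondary income: 265.6 - 243.1 - 158.8 = -136.3
Current account = 2749.6 + 796.3 + (-1526.6) + (-136.3) = 1883.0
(Excluded from the current account — financial account: foreign purchases of domestic corporate bonds 1230.5, acquisition of a foreign subsidiary by a resident firm (outward FDI) 897.8; capital account: sale of embassy land to a foreign government 136.1, debt forgiveness received from foreign official creditors 118.7.)

1883.0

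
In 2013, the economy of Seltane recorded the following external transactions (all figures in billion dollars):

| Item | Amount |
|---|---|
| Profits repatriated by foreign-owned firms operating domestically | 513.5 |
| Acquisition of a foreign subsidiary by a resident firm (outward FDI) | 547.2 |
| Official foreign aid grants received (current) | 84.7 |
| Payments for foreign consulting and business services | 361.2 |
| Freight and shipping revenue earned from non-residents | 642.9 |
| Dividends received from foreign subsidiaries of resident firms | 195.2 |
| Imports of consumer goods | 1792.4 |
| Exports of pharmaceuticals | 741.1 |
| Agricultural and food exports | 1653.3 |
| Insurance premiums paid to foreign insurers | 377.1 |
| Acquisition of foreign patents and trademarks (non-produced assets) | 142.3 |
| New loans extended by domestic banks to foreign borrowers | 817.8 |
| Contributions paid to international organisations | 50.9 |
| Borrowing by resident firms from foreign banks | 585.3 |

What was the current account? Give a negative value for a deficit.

222.1

Goods: 1653.3 - 1792.4 + 741.1 = 602.0
Services: -361.2 - 377.1 + 642.9 = -95.4
Primary income: -513.5 + 195.2 = -318.3
Secondary income: 84.7 - 50.9 = 33.8
Current account = 602.0 + (-95.4) + (-318.3) + 33.8 = 222.1
(Excluded from the current account — financial account: acquisition of a foreign subsidiary by a resident firm (outward FDI) 547.2, new loans extended by domestic banks to foreign borrowers 817.8, borrowing by resident firms from foreign banks 585.3; capital account: acquisition of foreign patents and trademarks (non-produced assets) 142.3.)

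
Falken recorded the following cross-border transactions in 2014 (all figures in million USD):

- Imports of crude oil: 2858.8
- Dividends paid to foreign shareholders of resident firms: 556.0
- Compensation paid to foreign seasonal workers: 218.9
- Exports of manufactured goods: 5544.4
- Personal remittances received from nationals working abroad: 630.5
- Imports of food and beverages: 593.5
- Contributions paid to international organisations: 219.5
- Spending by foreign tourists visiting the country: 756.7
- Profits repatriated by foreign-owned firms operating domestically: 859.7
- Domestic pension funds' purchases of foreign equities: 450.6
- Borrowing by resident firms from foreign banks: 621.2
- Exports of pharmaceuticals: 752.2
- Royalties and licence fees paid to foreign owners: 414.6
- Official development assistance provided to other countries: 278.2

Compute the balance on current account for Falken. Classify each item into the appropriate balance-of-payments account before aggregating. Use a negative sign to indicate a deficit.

1684.6

Goods: 5544.4 - 593.5 - 2858.8 + 752.2 = 2844.3
Services: -414.6 + 756.7 = 342.1
Primary income: -859.7 - 218.9 - 556.0 = -1634.6
Secondary income: 630.5 - 219.5 - 278.2 = 132.8
Current account = 2844.3 + 342.1 + (-1634.6) + 132.8 = 1684.6
(Excluded from the current account — financial account: domestic pension funds' purchases of foreign equities 450.6, borrowing by resident firms from foreign banks 621.2.)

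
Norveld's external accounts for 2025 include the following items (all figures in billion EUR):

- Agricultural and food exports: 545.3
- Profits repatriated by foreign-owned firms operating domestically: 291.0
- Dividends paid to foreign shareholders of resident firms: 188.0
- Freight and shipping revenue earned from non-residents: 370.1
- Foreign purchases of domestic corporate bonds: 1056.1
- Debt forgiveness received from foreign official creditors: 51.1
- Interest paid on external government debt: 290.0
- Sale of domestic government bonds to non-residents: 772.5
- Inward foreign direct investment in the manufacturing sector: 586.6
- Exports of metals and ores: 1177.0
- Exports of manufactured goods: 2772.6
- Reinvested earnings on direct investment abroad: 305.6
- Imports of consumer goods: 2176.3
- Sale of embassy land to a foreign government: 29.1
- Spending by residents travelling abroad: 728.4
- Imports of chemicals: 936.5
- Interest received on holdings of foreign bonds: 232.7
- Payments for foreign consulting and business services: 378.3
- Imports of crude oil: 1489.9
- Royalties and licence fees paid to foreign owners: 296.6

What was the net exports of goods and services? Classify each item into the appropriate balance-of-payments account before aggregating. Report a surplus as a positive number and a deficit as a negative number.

Goods: -2176.3 - 1489.9 + 2772.6 + 1177.0 + 545.3 - 936.5 = -107.8
Services: -378.3 + 370.1 - 728.4 - 296.6 = -1033.2
Trade balance = -107.8 + (-1033.2) = -1141.0
(Excluded from the trade balance — primary income: profits repatriated by foreign-owned firms operating domestically 291.0, dividends paid to foreign shareholders of resident firms 188.0, interest paid on external government debt 290.0, reinvested earnings on direct investment abroad 305.6, interest received on holdings of foreign bonds 232.7; financial account: foreign purchases of domestic corporate bonds 1056.1, sale of domestic government bonds to non-residents 772.5, inward foreign direct investment in the manufacturing sector 586.6; capital account: debt forgiveness received from foreign official creditors 51.1, sale of embassy land to a foreign government 29.1.)

-1141.0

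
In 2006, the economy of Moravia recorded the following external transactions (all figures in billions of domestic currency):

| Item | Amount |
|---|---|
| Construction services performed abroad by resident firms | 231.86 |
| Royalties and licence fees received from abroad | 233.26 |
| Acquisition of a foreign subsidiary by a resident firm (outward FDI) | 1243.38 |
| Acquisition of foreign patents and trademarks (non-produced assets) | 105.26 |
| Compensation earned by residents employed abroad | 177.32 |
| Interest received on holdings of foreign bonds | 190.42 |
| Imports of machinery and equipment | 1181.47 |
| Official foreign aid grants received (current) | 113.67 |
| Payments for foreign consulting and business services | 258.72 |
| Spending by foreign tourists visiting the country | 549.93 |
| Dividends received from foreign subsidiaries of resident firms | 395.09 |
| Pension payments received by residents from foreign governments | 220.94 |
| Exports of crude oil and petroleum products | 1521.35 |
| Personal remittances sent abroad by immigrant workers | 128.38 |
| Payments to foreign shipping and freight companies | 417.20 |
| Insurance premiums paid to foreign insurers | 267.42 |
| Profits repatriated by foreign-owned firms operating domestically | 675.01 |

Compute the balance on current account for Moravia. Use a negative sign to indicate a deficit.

Goods: 1521.35 - 1181.47 = 339.88
Services: 549.93 - 267.42 - 417.20 + 233.26 + 231.86 - 258.72 = 71.71
Primary income: -675.01 + 190.42 + 177.32 + 395.09 = 87.82
Secondary income: 220.94 - 128.38 + 113.67 = 206.23
Current account = 339.88 + 71.71 + 87.82 + 206.23 = 705.64
(Excluded from the current account — financial account: acquisition of a foreign subsidiary by a resident firm (outward FDI) 1243.38; capital account: acquisition of foreign patents and trademarks (non-produced assets) 105.26.)

705.64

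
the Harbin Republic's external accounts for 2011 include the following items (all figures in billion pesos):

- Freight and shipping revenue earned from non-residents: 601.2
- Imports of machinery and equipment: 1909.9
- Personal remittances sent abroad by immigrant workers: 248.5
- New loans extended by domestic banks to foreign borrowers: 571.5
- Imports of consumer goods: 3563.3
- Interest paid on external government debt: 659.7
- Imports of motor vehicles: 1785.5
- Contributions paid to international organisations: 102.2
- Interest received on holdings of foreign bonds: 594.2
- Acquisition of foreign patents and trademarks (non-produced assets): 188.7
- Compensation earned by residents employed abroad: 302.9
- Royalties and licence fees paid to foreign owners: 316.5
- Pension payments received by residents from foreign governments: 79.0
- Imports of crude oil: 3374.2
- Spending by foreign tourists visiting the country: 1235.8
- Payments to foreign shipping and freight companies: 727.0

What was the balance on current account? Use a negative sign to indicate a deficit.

Goods: -3563.3 - 3374.2 - 1909.9 - 1785.5 = -10632.9
Services: 601.2 - 316.5 + 1235.8 - 727.0 = 793.5
Primary income: 594.2 + 302.9 - 659.7 = 237.4
Secondary income: -248.5 - 102.2 + 79.0 = -271.7
Current account = (-10632.9) + 793.5 + 237.4 + (-271.7) = -9873.7
(Excluded from the current account — financial account: new loans extended by domestic banks to foreign borrowers 571.5; capital account: acquisition of foreign patents and trademarks (non-produced assets) 188.7.)

-9873.7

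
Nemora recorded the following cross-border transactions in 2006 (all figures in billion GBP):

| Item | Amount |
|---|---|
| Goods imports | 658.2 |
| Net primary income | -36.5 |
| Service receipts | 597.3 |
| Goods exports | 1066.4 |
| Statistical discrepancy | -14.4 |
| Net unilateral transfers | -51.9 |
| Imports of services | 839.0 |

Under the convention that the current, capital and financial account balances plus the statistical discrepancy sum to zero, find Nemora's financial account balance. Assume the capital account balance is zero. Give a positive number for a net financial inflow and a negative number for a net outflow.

Goods balance = 1066.4 - 658.2 = 408.2
Services balance = 597.3 - 839.0 = -241.7
Trade balance (goods + services) = 408.2 + (-241.7) = 166.5
Net primary income = -36.5
Net secondary income = -51.9
Current account = 166.5 + (-36.5) + (-51.9) = 78.1
Financial account = -(78.1 + (-14.4)) = -63.7

-63.7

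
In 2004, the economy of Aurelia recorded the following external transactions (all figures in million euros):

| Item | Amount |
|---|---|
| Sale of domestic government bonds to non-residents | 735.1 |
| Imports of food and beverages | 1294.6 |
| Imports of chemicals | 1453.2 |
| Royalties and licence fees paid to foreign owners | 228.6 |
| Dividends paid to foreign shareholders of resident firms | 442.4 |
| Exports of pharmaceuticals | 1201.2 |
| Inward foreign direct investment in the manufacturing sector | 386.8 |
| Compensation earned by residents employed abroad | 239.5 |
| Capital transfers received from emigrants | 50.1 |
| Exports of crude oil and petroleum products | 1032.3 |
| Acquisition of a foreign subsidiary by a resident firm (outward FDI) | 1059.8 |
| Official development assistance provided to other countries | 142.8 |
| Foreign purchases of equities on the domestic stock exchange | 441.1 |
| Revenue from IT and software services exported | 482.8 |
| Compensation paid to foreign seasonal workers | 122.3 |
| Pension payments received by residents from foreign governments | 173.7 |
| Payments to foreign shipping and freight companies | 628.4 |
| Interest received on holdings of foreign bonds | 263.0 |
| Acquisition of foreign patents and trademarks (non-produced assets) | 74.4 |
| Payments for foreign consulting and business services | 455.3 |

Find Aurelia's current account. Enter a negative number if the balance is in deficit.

-1375.1

Goods: 1032.3 - 1294.6 - 1453.2 + 1201.2 = -514.3
Services: -228.6 - 628.4 + 482.8 - 455.3 = -829.5
Primary income: -122.3 + 239.5 - 442.4 + 263.0 = -62.2
Secondary income: 173.7 - 142.8 = 30.9
Current account = (-514.3) + (-829.5) + (-62.2) + 30.9 = -1375.1
(Excluded from the current account — financial account: sale of domestic government bonds to non-residents 735.1, inward foreign direct investment in the manufacturing sector 386.8, acquisition of a foreign subsidiary by a resident firm (outward FDI) 1059.8, foreign purchases of equities on the domestic stock exchange 441.1; capital account: capital transfers received from emigrants 50.1, acquisition of foreign patents and trademarks (non-produced assets) 74.4.)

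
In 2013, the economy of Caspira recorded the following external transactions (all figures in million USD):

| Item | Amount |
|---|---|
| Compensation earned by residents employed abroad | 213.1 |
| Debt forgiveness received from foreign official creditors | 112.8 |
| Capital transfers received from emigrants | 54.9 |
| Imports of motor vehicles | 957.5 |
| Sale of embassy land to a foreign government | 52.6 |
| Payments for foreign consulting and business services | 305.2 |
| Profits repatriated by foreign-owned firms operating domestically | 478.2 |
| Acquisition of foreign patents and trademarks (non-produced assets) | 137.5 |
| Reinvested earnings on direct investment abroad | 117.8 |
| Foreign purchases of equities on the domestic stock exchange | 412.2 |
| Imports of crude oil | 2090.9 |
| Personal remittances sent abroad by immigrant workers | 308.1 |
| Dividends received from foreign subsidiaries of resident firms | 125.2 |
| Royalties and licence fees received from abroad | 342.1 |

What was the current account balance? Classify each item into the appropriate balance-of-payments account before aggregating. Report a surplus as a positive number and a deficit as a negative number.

-3341.7

Goods: -957.5 - 2090.9 = -3048.4
Services: 342.1 - 305.2 = 36.9
Primary income: -478.2 + 125.2 + 117.8 + 213.1 = -22.1
Secondary income: -308.1
Current account = (-3048.4) + 36.9 + (-22.1) + (-308.1) = -3341.7
(Excluded from the current account — capital account: debt forgiveness received from foreign official creditors 112.8, capital transfers received from emigrants 54.9, sale of embassy land to a foreign government 52.6, acquisition of foreign patents and trademarks (non-produced assets) 137.5; financial account: foreign purchases of equities on the domestic stock exchange 412.2.)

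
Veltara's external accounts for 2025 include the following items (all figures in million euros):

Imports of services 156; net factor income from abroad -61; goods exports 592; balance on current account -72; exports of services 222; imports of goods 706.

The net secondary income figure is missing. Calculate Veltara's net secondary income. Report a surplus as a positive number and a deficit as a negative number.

37

Current account = goods balance + services balance + net primary income + net secondary income
Sum of the known components = -109
Net secondary income = CA - (known components) = -72 - (-109) = 37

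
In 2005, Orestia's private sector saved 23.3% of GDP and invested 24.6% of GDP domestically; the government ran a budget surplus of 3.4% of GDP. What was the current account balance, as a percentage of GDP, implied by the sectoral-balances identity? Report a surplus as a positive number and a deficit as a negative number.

2.1

By the sectoral-balances identity, CA = (S_private - I) + (T - G).
Private balance = 23.3 - 24.6 = -1.3
Government balance (T - G) = 3.4
CA = -1.3 + 3.4 = 2.1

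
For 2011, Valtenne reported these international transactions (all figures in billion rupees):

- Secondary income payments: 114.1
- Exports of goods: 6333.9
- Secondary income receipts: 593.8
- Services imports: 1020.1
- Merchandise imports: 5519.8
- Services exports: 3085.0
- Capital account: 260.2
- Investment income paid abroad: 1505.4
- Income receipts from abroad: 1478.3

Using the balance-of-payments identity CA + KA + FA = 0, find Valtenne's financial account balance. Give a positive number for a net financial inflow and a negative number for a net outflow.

-3591.8

Goods balance = 6333.9 - 5519.8 = 814.1
Services balance = 3085.0 - 1020.1 = 2064.9
Trade balance (goods + services) = 814.1 + 2064.9 = 2879.0
Net primary income = 1478.3 - 1505.4 = -27.1
Net secondary income = 593.8 - 114.1 = 479.7
Current account = 2879.0 + (-27.1) + 479.7 = 3331.6
Financial account = -(3331.6 + 260.2) = -3591.8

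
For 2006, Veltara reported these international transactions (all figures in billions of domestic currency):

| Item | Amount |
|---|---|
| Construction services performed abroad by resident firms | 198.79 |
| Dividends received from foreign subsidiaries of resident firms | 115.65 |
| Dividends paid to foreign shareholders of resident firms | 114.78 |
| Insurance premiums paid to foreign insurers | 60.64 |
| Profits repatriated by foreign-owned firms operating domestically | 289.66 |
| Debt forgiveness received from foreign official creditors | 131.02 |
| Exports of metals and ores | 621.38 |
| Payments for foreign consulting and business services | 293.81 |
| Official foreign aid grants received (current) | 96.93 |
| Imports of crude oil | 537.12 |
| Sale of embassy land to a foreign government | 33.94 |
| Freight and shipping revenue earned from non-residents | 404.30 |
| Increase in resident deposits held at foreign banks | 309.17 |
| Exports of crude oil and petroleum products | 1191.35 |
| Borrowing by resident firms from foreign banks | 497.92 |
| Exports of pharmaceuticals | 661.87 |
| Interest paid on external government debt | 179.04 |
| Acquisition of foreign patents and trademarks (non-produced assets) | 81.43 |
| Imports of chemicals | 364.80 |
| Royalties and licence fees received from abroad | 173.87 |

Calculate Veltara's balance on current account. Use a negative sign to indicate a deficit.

Goods: -364.80 + 1191.35 + 621.38 + 661.87 - 537.12 = 1572.68
Services: -60.64 + 198.79 + 404.30 + 173.87 - 293.81 = 422.51
Primary income: -289.66 - 179.04 - 114.78 + 115.65 = -467.83
Secondary income: 96.93
Current account = 1572.68 + 422.51 + (-467.83) + 96.93 = 1624.29
(Excluded from the current account — capital account: debt forgiveness received from foreign official creditors 131.02, sale of embassy land to a foreign government 33.94, acquisition of foreign patents and trademarks (non-produced assets) 81.43; financial account: increase in resident deposits held at foreign banks 309.17, borrowing by resident firms from foreign banks 497.92.)

1624.29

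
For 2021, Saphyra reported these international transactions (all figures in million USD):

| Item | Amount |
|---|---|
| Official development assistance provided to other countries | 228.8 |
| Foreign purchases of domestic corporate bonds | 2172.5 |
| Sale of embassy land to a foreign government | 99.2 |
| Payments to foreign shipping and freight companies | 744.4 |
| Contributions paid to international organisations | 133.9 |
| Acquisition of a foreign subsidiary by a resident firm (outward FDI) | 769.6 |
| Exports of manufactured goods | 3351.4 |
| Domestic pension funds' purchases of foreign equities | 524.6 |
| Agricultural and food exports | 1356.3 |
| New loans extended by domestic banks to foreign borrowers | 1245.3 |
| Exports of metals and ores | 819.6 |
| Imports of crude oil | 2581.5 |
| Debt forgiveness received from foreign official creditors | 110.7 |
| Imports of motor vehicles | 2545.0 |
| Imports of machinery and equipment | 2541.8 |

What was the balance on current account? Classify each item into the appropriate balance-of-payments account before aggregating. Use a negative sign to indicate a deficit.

-3248.1

Goods: -2541.8 - 2581.5 + 1356.3 + 3351.4 - 2545.0 + 819.6 = -2141.0
Services: -744.4
Secondary income: -133.9 - 228.8 = -362.7
Current account = (-2141.0) + (-744.4) + (-362.7) = -3248.1
(Excluded from the current account — financial account: foreign purchases of domestic corporate bonds 2172.5, acquisition of a foreign subsidiary by a resident firm (outward FDI) 769.6, domestic pension funds' purchases of foreign equities 524.6, new loans extended by domestic banks to foreign borrowers 1245.3; capital account: sale of embassy land to a foreign government 99.2, debt forgiveness received from foreign official creditors 110.7.)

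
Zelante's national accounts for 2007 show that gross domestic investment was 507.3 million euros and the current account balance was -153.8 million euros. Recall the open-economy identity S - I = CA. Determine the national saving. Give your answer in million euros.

S = I + CA = 507.3 + (-153.8) = 353.5

353.5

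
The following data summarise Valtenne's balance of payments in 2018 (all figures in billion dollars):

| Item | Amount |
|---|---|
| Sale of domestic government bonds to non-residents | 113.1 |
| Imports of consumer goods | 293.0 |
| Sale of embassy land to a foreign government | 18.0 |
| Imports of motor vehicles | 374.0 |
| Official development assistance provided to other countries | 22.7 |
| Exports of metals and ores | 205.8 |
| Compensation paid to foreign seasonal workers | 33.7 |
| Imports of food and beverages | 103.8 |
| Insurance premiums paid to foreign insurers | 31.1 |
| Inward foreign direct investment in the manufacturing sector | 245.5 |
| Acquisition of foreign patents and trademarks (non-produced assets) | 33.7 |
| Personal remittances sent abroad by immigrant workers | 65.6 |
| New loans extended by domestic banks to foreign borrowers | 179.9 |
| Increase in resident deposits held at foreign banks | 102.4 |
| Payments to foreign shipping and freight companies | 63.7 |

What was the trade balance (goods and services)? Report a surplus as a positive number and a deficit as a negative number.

Goods: -103.8 - 293.0 + 205.8 - 374.0 = -565.0
Services: -63.7 - 31.1 = -94.8
Trade balance = -565.0 + (-94.8) = -659.8
(Excluded from the trade balance — financial account: sale of domestic government bonds to non-residents 113.1, inward foreign direct investment in the manufacturing sector 245.5, new loans extended by domestic banks to foreign borrowers 179.9, increase in resident deposits held at foreign banks 102.4; capital account: sale of embassy land to a foreign government 18.0, acquisition of foreign patents and trademarks (non-produced assets) 33.7; secondary income: official development assistance provided to other countries 22.7, personal remittances sent abroad by immigrant workers 65.6; primary income: compensation paid to foreign seasonal workers 33.7.)

-659.8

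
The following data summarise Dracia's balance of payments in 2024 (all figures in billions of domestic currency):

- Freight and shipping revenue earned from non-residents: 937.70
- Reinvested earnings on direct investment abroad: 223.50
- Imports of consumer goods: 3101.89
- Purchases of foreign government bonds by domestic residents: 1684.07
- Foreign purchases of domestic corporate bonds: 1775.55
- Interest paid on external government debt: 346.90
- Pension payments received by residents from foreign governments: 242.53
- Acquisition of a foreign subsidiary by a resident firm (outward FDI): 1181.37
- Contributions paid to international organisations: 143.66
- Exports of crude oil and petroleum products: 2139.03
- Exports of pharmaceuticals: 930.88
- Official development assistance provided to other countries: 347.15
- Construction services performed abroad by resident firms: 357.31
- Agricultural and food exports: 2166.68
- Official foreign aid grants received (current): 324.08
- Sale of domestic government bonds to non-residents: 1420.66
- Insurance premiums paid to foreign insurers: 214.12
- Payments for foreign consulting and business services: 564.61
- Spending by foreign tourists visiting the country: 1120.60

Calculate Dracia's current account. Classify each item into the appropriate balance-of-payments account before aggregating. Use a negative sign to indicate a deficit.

Goods: 2166.68 + 2139.03 - 3101.89 + 930.88 = 2134.70
Services: -564.61 + 357.31 + 937.70 - 214.12 + 1120.60 = 1636.88
Primary income: 223.50 - 346.90 = -123.40
Secondary income: 242.53 - 143.66 - 347.15 + 324.08 = 75.80
Current account = 2134.70 + 1636.88 + (-123.40) + 75.80 = 3723.98
(Excluded from the current account — financial account: purchases of foreign government bonds by domestic residents 1684.07, foreign purchases of domestic corporate bonds 1775.55, acquisition of a foreign subsidiary by a resident firm (outward FDI) 1181.37, sale of domestic government bonds to non-residents 1420.66.)

3723.98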